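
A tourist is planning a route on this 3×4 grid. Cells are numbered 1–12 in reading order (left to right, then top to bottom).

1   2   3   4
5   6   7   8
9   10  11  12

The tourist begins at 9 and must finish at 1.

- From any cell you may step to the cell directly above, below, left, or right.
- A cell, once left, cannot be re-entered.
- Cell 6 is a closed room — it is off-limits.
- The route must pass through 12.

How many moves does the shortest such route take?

Any route passes through 12 somewhere between 9 and 1. Summing Manhattan distances along the two legs (9 → 12 → 1) gives a lower bound of 3 + 5 = 8 moves.
A route of 8 moves achieves this: 9 → 10 → 11 → 12 → 8 → 4 → 3 → 2 → 1.
Since 8 matches the lower bound, it is optimal.

8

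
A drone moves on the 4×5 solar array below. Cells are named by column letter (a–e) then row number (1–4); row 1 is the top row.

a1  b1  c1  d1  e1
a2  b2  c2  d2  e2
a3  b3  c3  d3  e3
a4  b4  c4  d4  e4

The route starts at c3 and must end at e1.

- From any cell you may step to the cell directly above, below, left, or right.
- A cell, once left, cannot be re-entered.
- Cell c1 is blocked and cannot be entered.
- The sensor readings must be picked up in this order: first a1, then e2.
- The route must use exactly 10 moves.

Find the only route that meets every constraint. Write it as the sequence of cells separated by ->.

The waypoints must appear in the order a1, e2, with no cell reused.
Route from c3: 2× left (reaching a3), 2× up (reaching a1), right to b1, down to b2, 3× right (reaching e2), up to e1 — 10 moves in all.
Check: order respected (a1 at step 4, e2 at step 9); 10 moves as required.

c3 -> b3 -> a3 -> a2 -> a1 -> b1 -> b2 -> c2 -> d2 -> e2 -> e1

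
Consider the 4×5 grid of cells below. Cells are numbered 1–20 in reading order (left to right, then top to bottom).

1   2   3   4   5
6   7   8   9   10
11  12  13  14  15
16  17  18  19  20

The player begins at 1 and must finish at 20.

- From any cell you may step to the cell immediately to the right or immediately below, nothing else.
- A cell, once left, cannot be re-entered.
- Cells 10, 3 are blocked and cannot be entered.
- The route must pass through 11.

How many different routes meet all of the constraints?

5

A right/down-only route from 1 to 20 makes exactly 3 down-moves and 4 right-moves in some order.
With no other constraints that would be C(7,3) = 35 routes.
Split at 11 and multiply the segment counts (each segment already excludes blocked cells): 1→11: 1; 11→20: 5; product = 5.
That gives 5 routes.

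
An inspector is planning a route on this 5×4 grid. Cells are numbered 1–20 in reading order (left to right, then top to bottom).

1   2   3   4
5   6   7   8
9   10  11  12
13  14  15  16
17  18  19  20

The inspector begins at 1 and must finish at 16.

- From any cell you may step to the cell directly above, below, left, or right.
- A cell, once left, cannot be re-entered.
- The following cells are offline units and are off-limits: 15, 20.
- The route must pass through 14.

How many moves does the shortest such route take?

Any route passes through 14 somewhere between 1 and 16. Summing Manhattan distances along the two legs (1 → 14 → 16) gives a lower bound of 4 + 2 = 6 moves.
That bound ignores the blocked cells. Measuring each leg by the fewest moves that actually steer around them (1→14: 4; 14→16: 4) raises the lower bound to 8.
A route of 8 moves exists: 1 → 5 → 9 → 13 → 14 → 10 → 11 → 12 → 16.
Since 8 matches that lower bound, it is optimal.

8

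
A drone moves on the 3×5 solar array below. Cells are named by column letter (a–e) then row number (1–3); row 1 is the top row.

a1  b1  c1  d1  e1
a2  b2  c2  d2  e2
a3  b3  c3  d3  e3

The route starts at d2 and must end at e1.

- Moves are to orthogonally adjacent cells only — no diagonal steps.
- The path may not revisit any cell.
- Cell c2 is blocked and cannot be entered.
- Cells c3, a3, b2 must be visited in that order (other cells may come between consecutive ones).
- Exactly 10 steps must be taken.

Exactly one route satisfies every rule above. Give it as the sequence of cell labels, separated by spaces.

d2 d3 c3 b3 a3 a2 b2 b1 c1 d1 e1

The waypoints must appear in the order c3, a3, b2, with no cell reused.
Route from d2: down to d3, 3× left (reaching a3), up to a2, right to b2, up to b1, 3× right (reaching e1) — 10 moves in all.
Check: order respected (c3 at step 2, a3 at step 4, b2 at step 6); 10 moves as required.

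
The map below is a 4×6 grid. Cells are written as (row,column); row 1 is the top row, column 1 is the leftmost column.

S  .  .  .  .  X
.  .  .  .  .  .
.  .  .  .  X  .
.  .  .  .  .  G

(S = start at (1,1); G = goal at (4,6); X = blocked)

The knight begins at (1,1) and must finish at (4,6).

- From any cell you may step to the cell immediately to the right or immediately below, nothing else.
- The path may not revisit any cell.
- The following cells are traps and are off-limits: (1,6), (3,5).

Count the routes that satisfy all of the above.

A right/down-only route from (1,1) to (4,6) makes exactly 3 down-moves and 5 right-moves in some order.
With no other constraints that would be C(8,3) = 56 routes.
Subtract routes through each blocked cell (inclusion–exclusion for overlaps): − through (1,6): 1 − through (3,5): 30 → 25.
That gives 25 routes.

25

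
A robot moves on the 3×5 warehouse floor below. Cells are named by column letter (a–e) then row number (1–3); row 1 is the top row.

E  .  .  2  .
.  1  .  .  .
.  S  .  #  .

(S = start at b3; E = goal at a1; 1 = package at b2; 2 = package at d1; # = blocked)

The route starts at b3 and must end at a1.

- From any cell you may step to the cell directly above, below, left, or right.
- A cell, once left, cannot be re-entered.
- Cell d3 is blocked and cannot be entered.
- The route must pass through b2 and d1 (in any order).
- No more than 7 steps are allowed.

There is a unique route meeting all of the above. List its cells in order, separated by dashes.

b3 - b2 - c2 - d2 - d1 - c1 - b1 - a1

The 7-move cap with required stops at b2, d1 leaves no slack for detours.
Route from b3: up to b2, 2× right (reaching d2), up to d1, 3× left (reaching a1) — 7 moves in all.
Check: all required cells visited; 7 ≤ 7 moves.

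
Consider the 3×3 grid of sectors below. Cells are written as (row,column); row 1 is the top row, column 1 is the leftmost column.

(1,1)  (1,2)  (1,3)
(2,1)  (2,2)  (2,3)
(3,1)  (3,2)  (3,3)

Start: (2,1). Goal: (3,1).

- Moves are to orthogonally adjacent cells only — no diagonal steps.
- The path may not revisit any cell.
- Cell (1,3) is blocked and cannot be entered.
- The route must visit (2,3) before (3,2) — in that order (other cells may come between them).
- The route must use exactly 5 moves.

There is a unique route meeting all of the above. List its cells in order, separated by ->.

(2,1) -> (2,2) -> (2,3) -> (3,3) -> (3,2) -> (3,1)

The waypoints must appear in the order (2,3), (3,2), with no cell reused.
Route from (2,1): 2× right (reaching (2,3)), down to (3,3), 2× left (reaching (3,1)) — 5 moves in all.
Check: order respected ((2,3) at step 2, (3,2) at step 4); 5 moves as required.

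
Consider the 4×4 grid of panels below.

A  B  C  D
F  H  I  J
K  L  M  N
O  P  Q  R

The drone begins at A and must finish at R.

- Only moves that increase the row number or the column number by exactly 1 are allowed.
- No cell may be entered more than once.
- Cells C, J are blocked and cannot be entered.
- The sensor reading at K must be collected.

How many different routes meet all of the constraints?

A right/down-only route from A to R makes exactly 3 down-moves and 3 right-moves in some order.
With no other constraints that would be C(6,3) = 20 routes.
Split at K and multiply the segment counts (each segment already excludes blocked cells): A→K: 1; K→R: 4; product = 4.
That gives 4 routes.

4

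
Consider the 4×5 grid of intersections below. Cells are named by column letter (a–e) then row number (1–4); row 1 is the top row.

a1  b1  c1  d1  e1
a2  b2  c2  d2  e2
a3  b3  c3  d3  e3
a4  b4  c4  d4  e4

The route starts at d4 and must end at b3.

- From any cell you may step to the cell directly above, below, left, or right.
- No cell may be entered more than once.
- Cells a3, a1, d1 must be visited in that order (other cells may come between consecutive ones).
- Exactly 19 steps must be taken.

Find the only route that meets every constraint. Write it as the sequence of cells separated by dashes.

The waypoints must appear in the order a3, a1, d1, with no cell reused.
Route from d4: right to e4, up to e3, 2× left (reaching c3), down to c4, 2× left (reaching a4), 3× up (reaching a1), 4× right (reaching e1), down to e2, 3× left (reaching b2), down to b3 — 19 moves in all.
Check: order respected (a3 at step 8, a1 at step 10, d1 at step 13); 19 moves as required.

d4 - e4 - e3 - d3 - c3 - c4 - b4 - a4 - a3 - a2 - a1 - b1 - c1 - d1 - e1 - e2 - d2 - c2 - b2 - b3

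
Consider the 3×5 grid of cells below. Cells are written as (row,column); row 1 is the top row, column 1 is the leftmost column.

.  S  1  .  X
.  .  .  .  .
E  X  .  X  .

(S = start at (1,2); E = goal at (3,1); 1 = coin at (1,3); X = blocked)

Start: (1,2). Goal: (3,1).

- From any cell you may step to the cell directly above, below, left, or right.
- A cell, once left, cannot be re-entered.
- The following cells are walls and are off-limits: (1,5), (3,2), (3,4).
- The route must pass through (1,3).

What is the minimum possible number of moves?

Any route passes through (1,3) somewhere between (1,2) and (3,1). Summing Manhattan distances along the two legs ((1,2) → (1,3) → (3,1)) gives a lower bound of 1 + 4 = 5 moves.
A route of 5 moves achieves this: (1,2) → (1,3) → (2,3) → (2,2) → (2,1) → (3,1).
Since 5 matches the lower bound, it is optimal.

5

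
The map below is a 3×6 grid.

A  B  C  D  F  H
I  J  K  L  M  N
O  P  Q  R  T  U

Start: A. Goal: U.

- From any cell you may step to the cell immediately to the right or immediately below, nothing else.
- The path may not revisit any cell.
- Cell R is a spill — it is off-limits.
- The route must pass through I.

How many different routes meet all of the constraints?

2

A right/down-only route from A to U makes exactly 2 down-moves and 5 right-moves in some order.
With no other constraints that would be C(7,2) = 21 routes.
Split at I and multiply the segment counts (each segment already excludes blocked cells): A→I: 1; I→U: 2; product = 2.
That gives 2 routes.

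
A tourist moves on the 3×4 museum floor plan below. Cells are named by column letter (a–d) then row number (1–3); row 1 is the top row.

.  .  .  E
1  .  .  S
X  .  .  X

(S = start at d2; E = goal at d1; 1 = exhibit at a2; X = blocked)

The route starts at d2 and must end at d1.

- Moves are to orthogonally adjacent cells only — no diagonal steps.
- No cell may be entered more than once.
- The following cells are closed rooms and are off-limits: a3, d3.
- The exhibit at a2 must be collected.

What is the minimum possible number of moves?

Any route passes through a2 somewhere between d2 and d1. Summing Manhattan distances along the two legs (d2 → a2 → d1) gives a lower bound of 3 + 4 = 7 moves.
A route of 7 moves achieves this: d2 → c2 → b2 → a2 → a1 → b1 → c1 → d1.
Since 7 matches the lower bound, it is optimal.

7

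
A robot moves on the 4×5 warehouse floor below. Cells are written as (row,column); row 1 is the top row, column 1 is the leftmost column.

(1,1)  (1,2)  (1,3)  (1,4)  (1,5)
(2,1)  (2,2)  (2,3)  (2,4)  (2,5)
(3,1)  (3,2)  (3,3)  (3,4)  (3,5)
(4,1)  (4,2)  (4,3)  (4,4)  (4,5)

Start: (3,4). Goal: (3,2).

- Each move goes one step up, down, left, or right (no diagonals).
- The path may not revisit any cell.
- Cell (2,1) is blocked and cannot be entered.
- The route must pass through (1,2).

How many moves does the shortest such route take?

Any route passes through (1,2) somewhere between (3,4) and (3,2). Summing Manhattan distances along the two legs ((3,4) → (1,2) → (3,2)) gives a lower bound of 4 + 2 = 6 moves.
A route of 6 moves achieves this: (3,4) → (2,4) → (1,4) → (1,3) → (1,2) → (2,2) → (3,2).
Since 6 matches the lower bound, it is optimal.

6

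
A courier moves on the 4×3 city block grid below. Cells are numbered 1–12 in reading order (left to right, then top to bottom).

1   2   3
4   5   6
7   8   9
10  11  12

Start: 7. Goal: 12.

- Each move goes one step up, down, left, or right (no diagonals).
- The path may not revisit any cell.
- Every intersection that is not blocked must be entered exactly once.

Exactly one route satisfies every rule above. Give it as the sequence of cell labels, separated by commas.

Need to visit all 12 open cells exactly once, starting at 7 and ending at 12.
Cell 1 has only two open neighbours (4 and 2), so the path must pass straight through it: one of those is the cell it's entered from and the other is where it exits.
Route from 7: down to 10, right to 11, 2× up (reaching 5), left to 4, up to 1, 2× right (reaching 3), 3× down (reaching 12) — 11 moves in all.
Check: all 12 open cells covered.

7, 10, 11, 8, 5, 4, 1, 2, 3, 6, 9, 12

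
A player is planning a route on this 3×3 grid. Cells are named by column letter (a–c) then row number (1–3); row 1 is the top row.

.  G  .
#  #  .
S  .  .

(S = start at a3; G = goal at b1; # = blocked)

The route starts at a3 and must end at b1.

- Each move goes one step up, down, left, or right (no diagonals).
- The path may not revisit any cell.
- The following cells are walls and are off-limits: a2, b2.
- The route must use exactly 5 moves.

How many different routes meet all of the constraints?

1

Need simple routes of exactly 5 moves from a3 to b1 (Manhattan distance 3, so 1 moves are spent on a detour and 1 undoing it).
Enumerating: a3 b3 c3 c2 c1 b1.
That gives 1 route.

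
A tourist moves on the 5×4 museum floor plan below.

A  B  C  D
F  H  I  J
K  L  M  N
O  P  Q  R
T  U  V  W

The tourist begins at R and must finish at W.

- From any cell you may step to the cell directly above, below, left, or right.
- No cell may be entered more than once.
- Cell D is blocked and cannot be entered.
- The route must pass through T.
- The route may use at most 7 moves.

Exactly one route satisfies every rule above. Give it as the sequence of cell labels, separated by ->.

R -> Q -> P -> O -> T -> U -> V -> W

The budget equals the shortest possible length, so every move has to be on a shortest route through the required cells.
Route from R: 3× left (reaching O), down to T, 3× right (reaching W) — 7 moves in all.
Check: all required cells visited; 7 ≤ 7 moves.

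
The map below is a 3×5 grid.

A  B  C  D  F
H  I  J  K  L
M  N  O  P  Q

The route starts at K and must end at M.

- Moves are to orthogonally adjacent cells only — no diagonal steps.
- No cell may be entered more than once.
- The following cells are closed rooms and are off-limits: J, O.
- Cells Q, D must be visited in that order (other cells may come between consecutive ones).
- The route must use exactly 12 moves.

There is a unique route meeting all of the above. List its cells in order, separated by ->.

The waypoints must appear in the order Q, D, with no cell reused.
Route from K: down 1 to P, right 1 to Q, up 2 to F, left 4 to A, down 1 to H, right 1 to I, down 1 to N, left 1 to M — 12 moves in all.
Check: order respected (Q at step 2, D at step 5); 12 moves as required.

K -> P -> Q -> L -> F -> D -> C -> B -> A -> H -> I -> N -> M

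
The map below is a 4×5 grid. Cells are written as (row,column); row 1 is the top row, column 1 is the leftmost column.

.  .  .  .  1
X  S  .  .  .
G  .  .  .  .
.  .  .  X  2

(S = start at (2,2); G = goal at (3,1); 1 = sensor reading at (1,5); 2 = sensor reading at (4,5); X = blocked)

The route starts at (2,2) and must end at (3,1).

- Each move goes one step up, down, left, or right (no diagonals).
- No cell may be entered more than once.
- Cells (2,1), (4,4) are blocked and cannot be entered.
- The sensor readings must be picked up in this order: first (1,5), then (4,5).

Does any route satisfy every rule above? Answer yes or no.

(4,5) must be visited but has only one open neighbour ((3,5)), and it is neither the start nor the goal — the route would have to enter and leave through (3,5), re-entering it.

no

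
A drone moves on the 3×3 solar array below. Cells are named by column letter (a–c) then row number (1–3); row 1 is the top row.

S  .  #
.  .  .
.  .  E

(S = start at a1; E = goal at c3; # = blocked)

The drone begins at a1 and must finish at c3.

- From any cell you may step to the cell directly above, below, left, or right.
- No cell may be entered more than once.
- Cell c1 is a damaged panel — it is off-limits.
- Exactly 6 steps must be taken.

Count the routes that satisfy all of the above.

Need simple routes of exactly 6 moves from a1 to c3 (Manhattan distance 4, so 1 moves are spent on a detour and 1 undoing it).
Enumerating: a1 a2 a3 b3 b2 c2 c3 | a1 b1 b2 a2 a3 b3 c3.
That gives 2 routes.

2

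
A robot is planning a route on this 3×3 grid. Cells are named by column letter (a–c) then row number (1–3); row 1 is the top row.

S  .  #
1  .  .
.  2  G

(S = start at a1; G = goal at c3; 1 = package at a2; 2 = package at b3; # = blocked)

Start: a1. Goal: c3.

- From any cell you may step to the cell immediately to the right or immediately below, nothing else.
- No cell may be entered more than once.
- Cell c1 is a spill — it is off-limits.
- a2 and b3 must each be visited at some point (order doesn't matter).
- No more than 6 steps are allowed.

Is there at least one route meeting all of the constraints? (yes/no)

One route that works: a1 → a2 → a3 → b3 → c3.

yes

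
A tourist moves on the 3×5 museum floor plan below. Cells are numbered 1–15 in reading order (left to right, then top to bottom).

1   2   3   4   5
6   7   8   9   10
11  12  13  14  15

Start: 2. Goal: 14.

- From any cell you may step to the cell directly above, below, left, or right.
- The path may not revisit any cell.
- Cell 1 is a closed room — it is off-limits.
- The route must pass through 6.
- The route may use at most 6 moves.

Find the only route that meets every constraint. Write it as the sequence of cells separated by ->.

Any route must reach 6 and still end at 14 within 6 moves, so the order of the required stops is forced.
Route from 2: down 1 to 7, left 1 to 6, down 1 to 11, right 3 to 14 — 6 moves in all.
Check: all required cells visited; 6 ≤ 6 moves.

2 -> 7 -> 6 -> 11 -> 12 -> 13 -> 14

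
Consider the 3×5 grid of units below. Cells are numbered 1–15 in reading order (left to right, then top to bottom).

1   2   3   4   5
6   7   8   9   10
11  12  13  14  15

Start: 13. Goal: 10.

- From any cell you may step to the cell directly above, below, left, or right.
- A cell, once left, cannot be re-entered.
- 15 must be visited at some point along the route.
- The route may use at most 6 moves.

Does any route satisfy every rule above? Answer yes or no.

One route that works: 13 → 14 → 15 → 10.

yes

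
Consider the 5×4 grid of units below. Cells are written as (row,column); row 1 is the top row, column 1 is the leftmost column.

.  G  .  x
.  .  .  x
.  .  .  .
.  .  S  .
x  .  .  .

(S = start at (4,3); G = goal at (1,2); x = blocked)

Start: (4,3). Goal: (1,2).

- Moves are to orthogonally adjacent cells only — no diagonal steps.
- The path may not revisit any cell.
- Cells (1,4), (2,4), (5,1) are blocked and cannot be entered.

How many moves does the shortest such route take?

4

The Manhattan distance from (4,3) to (1,2) is |4−1| + |3−2| = 4, so at least 4 moves are needed.
A route of 4 moves achieves this: (4,3) → (3,3) → (2,3) → (1,3) → (1,2).
Since 4 matches the lower bound, it is optimal.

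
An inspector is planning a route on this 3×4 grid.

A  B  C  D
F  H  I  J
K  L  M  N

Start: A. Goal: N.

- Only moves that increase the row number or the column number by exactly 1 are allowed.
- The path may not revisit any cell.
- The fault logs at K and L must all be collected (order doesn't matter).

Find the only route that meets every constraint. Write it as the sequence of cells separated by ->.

A -> F -> K -> L -> M -> N

Moves only go right or down, so the column and row indices never decrease.
Route from A: 2× down (reaching K), 3× right (reaching N) — 5 moves in all.
Check: all required cells visited.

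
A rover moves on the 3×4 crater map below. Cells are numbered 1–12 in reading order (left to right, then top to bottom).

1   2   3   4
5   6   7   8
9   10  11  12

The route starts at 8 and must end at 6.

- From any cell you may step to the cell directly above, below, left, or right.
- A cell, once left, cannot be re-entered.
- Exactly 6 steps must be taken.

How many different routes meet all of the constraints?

6

Need simple routes of exactly 6 moves from 8 to 6 (Manhattan distance 2, so 2 moves are spent on a detour and 2 undoing it).
Enumerating: 8 4 3 7 11 10 6 | 8 4 3 2 1 5 6 | 8 12 11 7 3 2 6 | 8 12 11 10 9 5 6 | 8 7 3 2 1 5 6 | 8 7 11 10 9 5 6.
That gives 6 routes.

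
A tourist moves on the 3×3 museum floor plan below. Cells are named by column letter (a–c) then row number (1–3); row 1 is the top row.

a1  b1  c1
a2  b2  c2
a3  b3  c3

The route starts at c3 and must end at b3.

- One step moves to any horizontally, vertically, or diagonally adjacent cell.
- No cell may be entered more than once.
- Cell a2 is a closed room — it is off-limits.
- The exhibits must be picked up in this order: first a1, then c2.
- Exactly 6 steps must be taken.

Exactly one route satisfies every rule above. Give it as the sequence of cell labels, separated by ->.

The waypoints must appear in the order a1, c2, with no cell reused.
Route from c3: up-left 2 to a1, right 2 to c1, down 1 to c2, down-left 1 to b3 — 6 moves in all.
Check: order respected (a1 at step 2, c2 at step 5); 6 moves as required.

c3 -> b2 -> a1 -> b1 -> c1 -> c2 -> b3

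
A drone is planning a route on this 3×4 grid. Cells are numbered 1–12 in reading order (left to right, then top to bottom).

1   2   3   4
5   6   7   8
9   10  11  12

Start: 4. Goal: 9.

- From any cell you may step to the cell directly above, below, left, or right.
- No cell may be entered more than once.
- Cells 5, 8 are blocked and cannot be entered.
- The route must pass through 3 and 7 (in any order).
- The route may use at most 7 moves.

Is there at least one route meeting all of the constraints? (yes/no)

yes

One route that works: 4 → 3 → 7 → 11 → 10 → 9.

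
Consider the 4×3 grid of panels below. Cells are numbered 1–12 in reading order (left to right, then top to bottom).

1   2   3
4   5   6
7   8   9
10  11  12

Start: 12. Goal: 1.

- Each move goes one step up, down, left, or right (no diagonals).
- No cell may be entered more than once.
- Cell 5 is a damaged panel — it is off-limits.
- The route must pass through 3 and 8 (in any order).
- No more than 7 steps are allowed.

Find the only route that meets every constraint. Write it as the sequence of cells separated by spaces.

12 11 8 9 6 3 2 1

Any route must reach 3 and 8 and still end at 1 within 7 moves, so the order of the required stops is forced.
Route from 12: left to 11, up to 8, right to 9, 2× up (reaching 3), 2× left (reaching 1) — 7 moves in all.
Check: all required cells visited; 7 ≤ 7 moves.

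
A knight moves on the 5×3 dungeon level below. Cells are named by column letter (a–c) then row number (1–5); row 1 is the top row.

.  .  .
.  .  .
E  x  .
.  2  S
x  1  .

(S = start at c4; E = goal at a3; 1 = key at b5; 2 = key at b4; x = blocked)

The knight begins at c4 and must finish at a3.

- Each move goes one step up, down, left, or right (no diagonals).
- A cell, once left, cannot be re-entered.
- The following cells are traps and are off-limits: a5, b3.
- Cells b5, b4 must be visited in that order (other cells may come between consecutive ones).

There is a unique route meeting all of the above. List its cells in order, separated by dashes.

The waypoints must appear in the order b5, b4, with no cell reused.
Route from c4: down 1 to c5, left 1 to b5, up 1 to b4, left 1 to a4, up 1 to a3 — 5 moves in all.
Check: order respected (1 at step 2, 2 at step 3).

c4 - c5 - b5 - b4 - a4 - a3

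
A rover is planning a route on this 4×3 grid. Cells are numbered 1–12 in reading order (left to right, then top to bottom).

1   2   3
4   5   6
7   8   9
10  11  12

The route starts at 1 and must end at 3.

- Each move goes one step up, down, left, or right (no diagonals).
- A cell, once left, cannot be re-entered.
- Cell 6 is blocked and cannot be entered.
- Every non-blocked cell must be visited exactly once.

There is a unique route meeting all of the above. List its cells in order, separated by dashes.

Need to visit all 11 open cells exactly once, starting at 1 and ending at 3.
Cell 9 has only two open neighbours (12 and 8), so the path must pass straight through it: one of those is the cell it's entered from and the other is where it exits.
Route from 1: 3× down (reaching 10), 2× right (reaching 12), up to 9, left to 8, 2× up (reaching 2), right to 3 — 10 moves in all.
Check: all 11 open cells covered.

1 - 4 - 7 - 10 - 11 - 12 - 9 - 8 - 5 - 2 - 3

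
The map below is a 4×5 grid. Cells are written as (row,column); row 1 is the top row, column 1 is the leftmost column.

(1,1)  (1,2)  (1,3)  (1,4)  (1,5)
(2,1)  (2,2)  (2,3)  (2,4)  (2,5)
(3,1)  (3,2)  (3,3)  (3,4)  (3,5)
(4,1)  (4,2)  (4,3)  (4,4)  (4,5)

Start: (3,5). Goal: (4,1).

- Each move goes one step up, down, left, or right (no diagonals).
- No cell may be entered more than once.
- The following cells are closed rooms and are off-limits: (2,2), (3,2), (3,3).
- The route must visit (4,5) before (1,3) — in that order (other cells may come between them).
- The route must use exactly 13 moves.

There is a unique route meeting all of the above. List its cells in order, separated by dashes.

(3,5) - (4,5) - (4,4) - (3,4) - (2,4) - (2,5) - (1,5) - (1,4) - (1,3) - (1,2) - (1,1) - (2,1) - (3,1) - (4,1)

The waypoints must appear in the order (4,5), (1,3), with no cell reused.
Route from (3,5): down 1 to (4,5), left 1 to (4,4), up 2 to (2,4), right 1 to (2,5), up 1 to (1,5), left 4 to (1,1), down 3 to (4,1) — 13 moves in all.
Check: order respected ((4,5) at step 1, (1,3) at step 8); 13 moves as required.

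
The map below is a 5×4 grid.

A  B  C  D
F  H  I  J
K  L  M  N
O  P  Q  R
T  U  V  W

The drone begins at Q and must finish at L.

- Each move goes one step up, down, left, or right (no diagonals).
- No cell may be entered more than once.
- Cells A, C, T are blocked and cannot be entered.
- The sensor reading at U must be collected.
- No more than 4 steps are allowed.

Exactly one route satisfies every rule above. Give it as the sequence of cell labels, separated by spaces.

Q V U P L

Any route must reach U and still end at L within 4 moves, so the order of the required stops is forced.
Route from Q: down 1 to V, left 1 to U, up 2 to L — 4 moves in all.
Check: all required cells visited; 4 ≤ 4 moves.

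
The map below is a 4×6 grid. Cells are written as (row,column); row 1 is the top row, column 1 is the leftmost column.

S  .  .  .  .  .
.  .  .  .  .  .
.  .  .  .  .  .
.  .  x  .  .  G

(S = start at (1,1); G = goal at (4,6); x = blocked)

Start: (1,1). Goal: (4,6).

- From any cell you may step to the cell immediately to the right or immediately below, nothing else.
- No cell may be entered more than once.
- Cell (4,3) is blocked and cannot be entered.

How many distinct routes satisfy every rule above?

46

A right/down-only route from (1,1) to (4,6) makes exactly 3 down-moves and 5 right-moves in some order.
With no other constraints that would be C(8,3) = 56 routes.
Subtract routes through each blocked cell (inclusion–exclusion for overlaps): − through (4,3): 10 → 46.
That gives 46 routes.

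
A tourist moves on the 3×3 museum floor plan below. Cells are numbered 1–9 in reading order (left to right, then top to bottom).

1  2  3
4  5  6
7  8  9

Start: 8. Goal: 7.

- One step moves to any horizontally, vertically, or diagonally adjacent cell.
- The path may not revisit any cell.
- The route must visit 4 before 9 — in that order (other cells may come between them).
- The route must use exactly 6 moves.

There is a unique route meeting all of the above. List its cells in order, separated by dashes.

8 - 4 - 2 - 6 - 9 - 5 - 7

The waypoints must appear in the order 4, 9, with no cell reused.
Route from 8: up-left to 4, up-right to 2, down-right to 6, down to 9, up-left to 5, down-left to 7 — 6 moves in all.
Check: order respected (4 at step 1, 9 at step 4); 6 moves as required.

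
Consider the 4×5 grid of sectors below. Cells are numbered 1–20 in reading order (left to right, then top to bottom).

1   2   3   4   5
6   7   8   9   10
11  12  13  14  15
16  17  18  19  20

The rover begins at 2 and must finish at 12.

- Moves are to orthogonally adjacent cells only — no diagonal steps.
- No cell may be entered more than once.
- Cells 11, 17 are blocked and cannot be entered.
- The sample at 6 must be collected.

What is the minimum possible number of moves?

4

Any route passes through 6 somewhere between 2 and 12. Summing Manhattan distances along the two legs (2 → 6 → 12) gives a lower bound of 2 + 2 = 4 moves.
A route of 4 moves achieves this: 2 → 1 → 6 → 7 → 12.
Since 4 matches the lower bound, it is optimal.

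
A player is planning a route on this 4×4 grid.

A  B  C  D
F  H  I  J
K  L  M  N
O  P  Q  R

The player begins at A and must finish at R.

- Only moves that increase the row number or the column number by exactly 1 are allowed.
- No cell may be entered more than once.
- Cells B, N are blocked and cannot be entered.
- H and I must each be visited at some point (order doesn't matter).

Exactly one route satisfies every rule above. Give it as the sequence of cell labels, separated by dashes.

Moves only go right or down, so the column and row indices never decrease.
Route from A: down to F, 2× right (reaching I), 2× down (reaching Q), right to R — 6 moves in all.
Check: all required cells visited.

A - F - H - I - M - Q - R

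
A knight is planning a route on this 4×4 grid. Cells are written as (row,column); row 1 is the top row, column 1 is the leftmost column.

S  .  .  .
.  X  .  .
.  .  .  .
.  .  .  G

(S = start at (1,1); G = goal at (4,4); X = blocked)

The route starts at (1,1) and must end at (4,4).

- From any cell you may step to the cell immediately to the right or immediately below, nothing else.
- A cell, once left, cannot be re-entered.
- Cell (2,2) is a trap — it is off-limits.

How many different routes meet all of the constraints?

A right/down-only route from (1,1) to (4,4) makes exactly 3 down-moves and 3 right-moves in some order.
With no other constraints that would be C(6,3) = 20 routes.
Subtract routes through each blocked cell (inclusion–exclusion for overlaps): − through (2,2): 12 → 8.
That gives 8 routes.

8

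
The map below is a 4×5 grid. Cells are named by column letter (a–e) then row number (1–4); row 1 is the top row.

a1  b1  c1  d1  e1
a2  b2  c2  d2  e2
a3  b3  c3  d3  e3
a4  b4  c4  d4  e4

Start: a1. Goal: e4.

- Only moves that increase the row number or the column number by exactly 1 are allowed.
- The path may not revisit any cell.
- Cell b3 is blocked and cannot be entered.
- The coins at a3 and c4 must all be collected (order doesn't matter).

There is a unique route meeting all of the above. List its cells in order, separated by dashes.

Moves only go right or down, so the column and row indices never decrease.
Route from a1: 3× down (reaching a4), 4× right (reaching e4) — 7 moves in all.
Check: all required cells visited.

a1 - a2 - a3 - a4 - b4 - c4 - d4 - e4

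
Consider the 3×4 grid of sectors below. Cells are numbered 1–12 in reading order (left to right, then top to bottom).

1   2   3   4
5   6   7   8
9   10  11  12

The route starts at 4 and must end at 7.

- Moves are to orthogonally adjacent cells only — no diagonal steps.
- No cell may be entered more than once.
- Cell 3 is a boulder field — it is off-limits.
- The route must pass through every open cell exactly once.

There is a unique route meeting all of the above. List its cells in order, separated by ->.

4 -> 8 -> 12 -> 11 -> 10 -> 9 -> 5 -> 1 -> 2 -> 6 -> 7

Need to visit all 11 open cells exactly once, starting at 4 and ending at 7.
Cell 12 has only two open neighbours (8 and 11), so the path must pass straight through it: one of those is the cell it's entered from and the other is where it exits.
Route from 4: down 2 to 12, left 3 to 9, up 2 to 1, right 1 to 2, down 1 to 6, right 1 to 7 — 10 moves in all.
Check: all 11 open cells covered.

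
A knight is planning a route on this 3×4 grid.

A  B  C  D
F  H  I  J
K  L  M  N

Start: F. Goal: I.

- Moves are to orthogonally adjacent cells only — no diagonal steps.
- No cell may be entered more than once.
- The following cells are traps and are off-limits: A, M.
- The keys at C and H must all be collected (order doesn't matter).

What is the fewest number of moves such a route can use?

4

Any route passes through C and H in some order between F and I. Summing Manhattan distances along each leg and taking the cheapest ordering (F → H → C → I) gives a lower bound of 1 + 2 + 1 = 4 moves.
A route of 4 moves achieves this: F → H → B → C → I.
Since 4 matches the lower bound, it is optimal.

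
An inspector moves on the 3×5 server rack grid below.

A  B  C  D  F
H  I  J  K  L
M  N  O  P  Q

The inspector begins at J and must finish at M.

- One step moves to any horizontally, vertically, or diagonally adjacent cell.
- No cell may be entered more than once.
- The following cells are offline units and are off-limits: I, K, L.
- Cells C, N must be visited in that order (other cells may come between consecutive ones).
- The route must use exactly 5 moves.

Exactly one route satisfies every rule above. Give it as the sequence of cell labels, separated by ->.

J -> C -> B -> H -> N -> M

The waypoints must appear in the order C, N, with no cell reused.
Route from J: up to C, left to B, down-left to H, down-right to N, left to M — 5 moves in all.
Check: order respected (C at step 1, N at step 4); 5 moves as required.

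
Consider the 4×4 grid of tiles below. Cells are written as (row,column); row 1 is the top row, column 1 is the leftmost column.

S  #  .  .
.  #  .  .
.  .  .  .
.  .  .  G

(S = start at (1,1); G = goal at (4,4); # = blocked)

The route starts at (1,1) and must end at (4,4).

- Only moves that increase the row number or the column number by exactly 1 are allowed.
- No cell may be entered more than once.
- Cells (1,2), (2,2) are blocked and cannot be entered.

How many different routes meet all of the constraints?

A right/down-only route from (1,1) to (4,4) makes exactly 3 down-moves and 3 right-moves in some order.
With no other constraints that would be C(6,3) = 20 routes.
Subtract routes through each blocked cell (inclusion–exclusion for overlaps): − through (1,2): 10 − through (2,2): 12 + through (1,2)&(2,2): 6 → 4.
That gives 4 routes.

4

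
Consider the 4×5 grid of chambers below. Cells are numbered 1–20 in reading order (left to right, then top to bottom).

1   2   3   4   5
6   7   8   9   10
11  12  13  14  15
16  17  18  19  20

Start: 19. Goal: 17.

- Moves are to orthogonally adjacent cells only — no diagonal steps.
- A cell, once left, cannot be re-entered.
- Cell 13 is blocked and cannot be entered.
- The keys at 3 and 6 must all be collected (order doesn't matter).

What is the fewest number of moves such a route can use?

Any route passes through 3 and 6 in some order between 19 and 17. Summing Manhattan distances along each leg and taking the cheapest ordering (19 → 3 → 6 → 17) gives a lower bound of 4 + 3 + 3 = 10 moves.
A route of 10 moves achieves this: 19 → 14 → 9 → 4 → 3 → 8 → 7 → 6 → 11 → 16 → 17.
Since 10 matches the lower bound, it is optimal.

10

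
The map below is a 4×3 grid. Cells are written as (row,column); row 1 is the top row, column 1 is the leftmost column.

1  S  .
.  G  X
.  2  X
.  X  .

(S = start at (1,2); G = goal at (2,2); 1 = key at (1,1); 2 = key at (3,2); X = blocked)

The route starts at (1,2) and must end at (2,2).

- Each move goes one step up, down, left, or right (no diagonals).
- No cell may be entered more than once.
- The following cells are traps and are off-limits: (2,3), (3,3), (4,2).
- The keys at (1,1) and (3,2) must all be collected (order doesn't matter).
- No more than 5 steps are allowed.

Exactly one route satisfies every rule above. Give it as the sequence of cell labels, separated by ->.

The budget equals the shortest possible length, so every move has to be on a shortest route through the required cells.
Route from (1,2): left 1 to (1,1), down 2 to (3,1), right 1 to (3,2), up 1 to (2,2) — 5 moves in all.
Check: all required cells visited; 5 ≤ 5 moves.

(1,2) -> (1,1) -> (2,1) -> (3,1) -> (3,2) -> (2,2)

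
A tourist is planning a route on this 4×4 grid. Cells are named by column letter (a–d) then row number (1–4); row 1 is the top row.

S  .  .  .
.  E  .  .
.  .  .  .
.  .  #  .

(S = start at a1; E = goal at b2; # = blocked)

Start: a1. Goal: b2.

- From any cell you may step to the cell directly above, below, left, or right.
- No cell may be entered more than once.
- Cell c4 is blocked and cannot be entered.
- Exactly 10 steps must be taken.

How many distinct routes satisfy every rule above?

10

Need simple routes of exactly 10 moves from a1 to b2 (Manhattan distance 2, so 4 moves are spent on a detour and 4 undoing it).
Branch systematically from the start, pruning whenever the remaining move budget drops below the Manhattan distance to b2 or differs from it in parity. Grouping the completions by first move — via a2: 6; via b1: 4 — and summing: 6 + 4 = 10.
That gives 10 routes.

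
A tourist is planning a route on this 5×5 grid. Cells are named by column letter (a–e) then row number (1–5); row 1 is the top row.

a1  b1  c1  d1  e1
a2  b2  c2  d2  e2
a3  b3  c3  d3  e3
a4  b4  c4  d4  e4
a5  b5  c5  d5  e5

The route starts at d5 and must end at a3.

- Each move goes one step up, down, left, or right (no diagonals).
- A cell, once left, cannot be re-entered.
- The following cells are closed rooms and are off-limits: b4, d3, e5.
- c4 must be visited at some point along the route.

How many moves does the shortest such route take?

5

Any route passes through c4 somewhere between d5 and a3. Summing Manhattan distances along the two legs (d5 → c4 → a3) gives a lower bound of 2 + 3 = 5 moves.
A route of 5 moves achieves this: d5 → d4 → c4 → c3 → b3 → a3.
Since 5 matches the lower bound, it is optimal.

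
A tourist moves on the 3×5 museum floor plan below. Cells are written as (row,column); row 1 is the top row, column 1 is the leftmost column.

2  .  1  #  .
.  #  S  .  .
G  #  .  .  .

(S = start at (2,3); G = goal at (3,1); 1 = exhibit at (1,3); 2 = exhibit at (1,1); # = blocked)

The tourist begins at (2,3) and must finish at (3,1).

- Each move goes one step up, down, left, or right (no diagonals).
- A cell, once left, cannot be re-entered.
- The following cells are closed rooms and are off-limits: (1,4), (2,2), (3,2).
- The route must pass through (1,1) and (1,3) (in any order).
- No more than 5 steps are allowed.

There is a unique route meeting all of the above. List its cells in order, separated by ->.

(2,3) -> (1,3) -> (1,2) -> (1,1) -> (2,1) -> (3,1)

Any route must reach (1,1) and (1,3) and still end at (3,1) within 5 moves, so the order of the required stops is forced.
Route from (2,3): up to (1,3), 2× left (reaching (1,1)), 2× down (reaching (3,1)) — 5 moves in all.
Check: all required cells visited; 5 ≤ 5 moves.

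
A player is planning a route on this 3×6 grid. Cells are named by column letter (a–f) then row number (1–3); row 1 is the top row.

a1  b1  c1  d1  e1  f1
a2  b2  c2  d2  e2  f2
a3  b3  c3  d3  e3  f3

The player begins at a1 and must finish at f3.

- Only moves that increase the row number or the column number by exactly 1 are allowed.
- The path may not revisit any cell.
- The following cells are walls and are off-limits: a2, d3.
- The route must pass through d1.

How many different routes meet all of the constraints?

5

A right/down-only route from a1 to f3 makes exactly 2 down-moves and 5 right-moves in some order.
With no other constraints that would be C(7,2) = 21 routes.
Split at d1 and multiply the segment counts (each segment already excludes blocked cells): a1→d1: 1; d1→f3: 5; product = 5.
That gives 5 routes.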